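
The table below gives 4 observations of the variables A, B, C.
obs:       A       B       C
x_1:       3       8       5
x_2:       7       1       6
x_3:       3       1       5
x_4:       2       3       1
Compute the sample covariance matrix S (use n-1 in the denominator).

Step 1 — column means:
  mean(A) = (3 + 7 + 3 + 2) / 4 = 15/4 = 3.75
  mean(B) = (8 + 1 + 1 + 3) / 4 = 13/4 = 3.25
  mean(C) = (5 + 6 + 5 + 1) / 4 = 17/4 = 4.25

Step 2 — sample covariance S[i,j] = (1/(n-1)) · Σ_k (x_{k,i} - mean_i) · (x_{k,j} - mean_j), with n-1 = 3.
  S[A,A] = ((-0.75)·(-0.75) + (3.25)·(3.25) + (-0.75)·(-0.75) + (-1.75)·(-1.75)) / 3 = 14.75/3 = 4.9167
  S[A,B] = ((-0.75)·(4.75) + (3.25)·(-2.25) + (-0.75)·(-2.25) + (-1.75)·(-0.25)) / 3 = -8.75/3 = -2.9167
  S[A,C] = ((-0.75)·(0.75) + (3.25)·(1.75) + (-0.75)·(0.75) + (-1.75)·(-3.25)) / 3 = 10.25/3 = 3.4167
  S[B,B] = ((4.75)·(4.75) + (-2.25)·(-2.25) + (-2.25)·(-2.25) + (-0.25)·(-0.25)) / 3 = 32.75/3 = 10.9167
  S[B,C] = ((4.75)·(0.75) + (-2.25)·(1.75) + (-2.25)·(0.75) + (-0.25)·(-3.25)) / 3 = -1.25/3 = -0.4167
  S[C,C] = ((0.75)·(0.75) + (1.75)·(1.75) + (0.75)·(0.75) + (-3.25)·(-3.25)) / 3 = 14.75/3 = 4.9167

S is symmetric (S[j,i] = S[i,j]). Assembling:

S = [[4.9167, -2.9167, 3.4167],
 [-2.9167, 10.9167, -0.4167],
 [3.4167, -0.4167, 4.9167]]


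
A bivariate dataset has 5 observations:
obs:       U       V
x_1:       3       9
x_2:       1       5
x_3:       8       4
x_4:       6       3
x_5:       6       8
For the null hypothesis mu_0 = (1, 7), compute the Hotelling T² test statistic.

Step 1 — sample mean vector:
  mean(U) = (3 + 1 + 8 + 6 + 6) / 5 = 24/5 = 4.8
  mean(V) = (9 + 5 + 4 + 3 + 8) / 5 = 29/5 = 5.8
  x̄ = (4.8, 5.8),  deviation x̄ - mu_0 = (4.8, 5.8) - (1, 7) = (3.8, -1.2).

Step 2 — sample covariance matrix, S[i,j] = (1/(n-1)) · Σ_k (x_{k,i} - mean_i) · (x_{k,j} - mean_j), divisor n-1 = 4:
  S[U,U] = ((-1.8)·(-1.8) + (-3.8)·(-3.8) + (3.2)·(3.2) + (1.2)·(1.2) + (1.2)·(1.2)) / 4 = 30.8/4 = 7.7
  S[U,V] = ((-1.8)·(3.2) + (-3.8)·(-0.8) + (3.2)·(-1.8) + (1.2)·(-2.8) + (1.2)·(2.2)) / 4 = -9.2/4 = -2.3
  S[V,V] = ((3.2)·(3.2) + (-0.8)·(-0.8) + (-1.8)·(-1.8) + (-2.8)·(-2.8) + (2.2)·(2.2)) / 4 = 26.8/4 = 6.7
  S = [[7.7, -2.3],
 [-2.3, 6.7]].

Step 3 — invert S. det(S) = 7.7·6.7 - (-2.3)² = 46.3.
  S^{-1} = (1/det) · [[d, -b], [-b, a]] = [[0.1447, 0.0497],
 [0.0497, 0.1663]].

Step 4 — quadratic form (x̄ - mu_0)^T · S^{-1} · (x̄ - mu_0):
  S^{-1} · (x̄ - mu_0) = (0.4903, -0.0108),
  (x̄ - mu_0)^T · [...] = (3.8)·(0.4903) + (-1.2)·(-0.0108) = 1.876.

Step 5 — scale by n: T² = 5 · 1.876 = 9.3801.

T² ≈ 9.3801


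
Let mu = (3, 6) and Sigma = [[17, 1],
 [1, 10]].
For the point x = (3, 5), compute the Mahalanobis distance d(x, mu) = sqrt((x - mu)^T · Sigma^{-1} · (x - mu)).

Step 1 — centre the observation: (x - mu) = (0, -1).

Step 2 — invert Sigma. det(Sigma) = 17·10 - (1)² = 169.
  Sigma^{-1} = (1/det) · [[d, -b], [-b, a]] = [[0.0592, -0.0059],
 [-0.0059, 0.1006]].

Step 3 — form the quadratic (x - mu)^T · Sigma^{-1} · (x - mu):
  Sigma^{-1} · (x - mu) = (0.0059, -0.1006).
  (x - mu)^T · [Sigma^{-1} · (x - mu)] = (0)·(0.0059) + (-1)·(-0.1006) = 0.1006.

Step 4 — take square root: d = √(0.1006) ≈ 0.3172.

d(x, mu) = √(0.1006) ≈ 0.3172


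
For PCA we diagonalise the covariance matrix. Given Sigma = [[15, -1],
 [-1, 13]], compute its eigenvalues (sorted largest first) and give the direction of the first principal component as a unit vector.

Step 1 — characteristic polynomial of 2×2 Sigma:
  det(Sigma - λI) = λ² - trace · λ + det = 0.
  trace = 15 + 13 = 28, det = 15·13 - (-1)² = 194.
Step 2 — discriminant:
  Δ = trace² - 4·det = 784 - 776 = 8.
Step 3 — eigenvalues:
  λ = (trace ± √Δ)/2 = (28 ± 2.8284)/2,
  λ_1 = 15.4142,  λ_2 = 12.5858.

Step 4 — unit eigenvector for λ_1: solve (Sigma - λ_1 I)v = 0. First row:
  (15 - 15.4142)·v_x + (-1)·v_y = 0, i.e. (-0.4142)·v_x + (-1)·v_y = 0,
  so v ∝ (b, λ_1 - a) = (-1, 0.4142); multiply by -1 so the first entry is positive: u = (1, -0.4142).
  ||u|| = √((1)² + (-0.4142)²) = √(1.1716) ≈ 1.0824,
  v_1 = u/||u|| ≈ (0.9239, -0.3827) (||v_1|| = 1).

λ_1 = 15.4142,  λ_2 = 12.5858;  v_1 ≈ (0.9239, -0.3827)


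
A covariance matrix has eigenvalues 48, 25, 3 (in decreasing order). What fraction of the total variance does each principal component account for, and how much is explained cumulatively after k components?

Step 1 — total variance = trace(Sigma) = Σ λ_i = 48 + 25 + 3 = 76.

Step 2 — fraction explained by component i = λ_i / Σ λ:
  PC1: 48/76 = 0.6316
  PC2: 25/76 = 0.3289
  PC3: 3/76 = 0.0395

Step 3 — cumulative fraction after k components = (λ_1 + ... + λ_k) / Σ λ:
  k = 1: 48/76 = 0.6316
  k = 2: (48 + 25)/76 = 73/76 = 0.9605
  k = 3: (48 + 25 + 3)/76 = 76/76 = 1

Summary (fraction, with percent):

explained: PC1 0.6316 (63.16%), PC2 0.3289 (32.89%), PC3 0.0395 (3.95%);  cumulative: 0.6316, 0.9605, 1


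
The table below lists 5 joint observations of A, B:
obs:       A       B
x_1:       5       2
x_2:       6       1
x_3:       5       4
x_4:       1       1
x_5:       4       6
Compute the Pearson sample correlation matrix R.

Step 1 — column means:
  mean(A) = (5 + 6 + 5 + 1 + 4) / 5 = 21/5 = 4.2
  mean(B) = (2 + 1 + 4 + 1 + 6) / 5 = 14/5 = 2.8

Step 2 — sample variances and covariances s[i,j] = (1/(n-1)) · Σ_k (x_{k,i} - mean_i) · (x_{k,j} - mean_j), with n-1 = 4:
  s[A,A] = ((0.8)·(0.8) + (1.8)·(1.8) + (0.8)·(0.8) + (-3.2)·(-3.2) + (-0.2)·(-0.2)) / 4 = 14.8/4 = 3.7
  s[A,B] = ((0.8)·(-0.8) + (1.8)·(-1.8) + (0.8)·(1.2) + (-3.2)·(-1.8) + (-0.2)·(3.2)) / 4 = 2.2/4 = 0.55
  s[B,B] = ((-0.8)·(-0.8) + (-1.8)·(-1.8) + (1.2)·(1.2) + (-1.8)·(-1.8) + (3.2)·(3.2)) / 4 = 18.8/4 = 4.7
  Sample standard deviations s_i = √(s[i,i]):
  s(A) = √(3.7) = 1.9235
  s(B) = √(4.7) = 2.1679

Step 3 — r_{ij} = s_{ij} / (s_i · s_j):
  r[A,A] = 1 (diagonal).
  r[A,B] = 0.55 / (1.9235 · 2.1679) = 0.55 / 4.1701 = 0.1319
  r[B,B] = 1 (diagonal).

R is symmetric with unit diagonal. Assembling:

R = [[1, 0.1319],
 [0.1319, 1]]


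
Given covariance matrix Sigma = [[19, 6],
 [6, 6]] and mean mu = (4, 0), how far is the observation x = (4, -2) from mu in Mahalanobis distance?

Step 1 — centre the observation: (x - mu) = (0, -2).

Step 2 — invert Sigma. det(Sigma) = 19·6 - (6)² = 78.
  Sigma^{-1} = (1/det) · [[d, -b], [-b, a]] = [[0.0769, -0.0769],
 [-0.0769, 0.2436]].

Step 3 — form the quadratic (x - mu)^T · Sigma^{-1} · (x - mu):
  Sigma^{-1} · (x - mu) = (0.1538, -0.4872).
  (x - mu)^T · [Sigma^{-1} · (x - mu)] = (0)·(0.1538) + (-2)·(-0.4872) = 0.9744.

Step 4 — take square root: d = √(0.9744) ≈ 0.9871.

d(x, mu) = √(0.9744) ≈ 0.9871


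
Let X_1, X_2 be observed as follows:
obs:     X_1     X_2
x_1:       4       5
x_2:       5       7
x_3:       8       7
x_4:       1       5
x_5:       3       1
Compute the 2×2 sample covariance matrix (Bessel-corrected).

Step 1 — column means:
  mean(X_1) = (4 + 5 + 8 + 1 + 3) / 5 = 21/5 = 4.2
  mean(X_2) = (5 + 7 + 7 + 5 + 1) / 5 = 25/5 = 5

Step 2 — sample covariance S[i,j] = (1/(n-1)) · Σ_k (x_{k,i} - mean_i) · (x_{k,j} - mean_j), with n-1 = 4.
  S[X_1,X_1] = ((-0.2)·(-0.2) + (0.8)·(0.8) + (3.8)·(3.8) + (-3.2)·(-3.2) + (-1.2)·(-1.2)) / 4 = 26.8/4 = 6.7
  S[X_1,X_2] = ((-0.2)·(0) + (0.8)·(2) + (3.8)·(2) + (-3.2)·(0) + (-1.2)·(-4)) / 4 = 14/4 = 3.5
  S[X_2,X_2] = ((0)·(0) + (2)·(2) + (2)·(2) + (0)·(0) + (-4)·(-4)) / 4 = 24/4 = 6

S is symmetric (S[j,i] = S[i,j]). Assembling:

S = [[6.7, 3.5],
 [3.5, 6]]


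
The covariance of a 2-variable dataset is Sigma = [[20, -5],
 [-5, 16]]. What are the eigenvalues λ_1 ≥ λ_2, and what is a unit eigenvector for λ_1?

Step 1 — characteristic polynomial of 2×2 Sigma:
  det(Sigma - λI) = λ² - trace · λ + det = 0.
  trace = 20 + 16 = 36, det = 20·16 - (-5)² = 295.
Step 2 — discriminant:
  Δ = trace² - 4·det = 1296 - 1180 = 116.
Step 3 — eigenvalues:
  λ = (trace ± √Δ)/2 = (36 ± 10.7703)/2,
  λ_1 = 23.3852,  λ_2 = 12.6148.

Step 4 — unit eigenvector for λ_1: solve (Sigma - λ_1 I)v = 0. First row:
  (20 - 23.3852)·v_x + (-5)·v_y = 0, i.e. (-3.3852)·v_x + (-5)·v_y = 0,
  so v ∝ (b, λ_1 - a) = (-5, 3.3852); multiply by -1 so the first entry is positive: u = (5, -3.3852).
  ||u|| = √((5)² + (-3.3852)²) = √(36.4593) ≈ 6.0382,
  v_1 = u/||u|| ≈ (0.8281, -0.5606) (||v_1|| = 1).

λ_1 = 23.3852,  λ_2 = 12.6148;  v_1 ≈ (0.8281, -0.5606)


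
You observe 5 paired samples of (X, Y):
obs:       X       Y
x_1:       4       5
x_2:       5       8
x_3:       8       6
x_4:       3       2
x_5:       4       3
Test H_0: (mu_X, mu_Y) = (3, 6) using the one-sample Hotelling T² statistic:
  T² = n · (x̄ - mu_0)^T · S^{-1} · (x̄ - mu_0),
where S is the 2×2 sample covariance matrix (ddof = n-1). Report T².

Step 1 — sample mean vector:
  mean(X) = (4 + 5 + 8 + 3 + 4) / 5 = 24/5 = 4.8
  mean(Y) = (5 + 8 + 6 + 2 + 3) / 5 = 24/5 = 4.8
  x̄ = (4.8, 4.8),  deviation x̄ - mu_0 = (4.8, 4.8) - (3, 6) = (1.8, -1.2).

Step 2 — sample covariance matrix, S[i,j] = (1/(n-1)) · Σ_k (x_{k,i} - mean_i) · (x_{k,j} - mean_j), divisor n-1 = 4:
  S[X,X] = ((-0.8)·(-0.8) + (0.2)·(0.2) + (3.2)·(3.2) + (-1.8)·(-1.8) + (-0.8)·(-0.8)) / 4 = 14.8/4 = 3.7
  S[X,Y] = ((-0.8)·(0.2) + (0.2)·(3.2) + (3.2)·(1.2) + (-1.8)·(-2.8) + (-0.8)·(-1.8)) / 4 = 10.8/4 = 2.7
  S[Y,Y] = ((0.2)·(0.2) + (3.2)·(3.2) + (1.2)·(1.2) + (-2.8)·(-2.8) + (-1.8)·(-1.8)) / 4 = 22.8/4 = 5.7
  S = [[3.7, 2.7],
 [2.7, 5.7]].

Step 3 — invert S. det(S) = 3.7·5.7 - (2.7)² = 13.8.
  S^{-1} = (1/det) · [[d, -b], [-b, a]] = [[0.413, -0.1957],
 [-0.1957, 0.2681]].

Step 4 — quadratic form (x̄ - mu_0)^T · S^{-1} · (x̄ - mu_0):
  S^{-1} · (x̄ - mu_0) = (0.9783, -0.6739),
  (x̄ - mu_0)^T · [...] = (1.8)·(0.9783) + (-1.2)·(-0.6739) = 2.5696.

Step 5 — scale by n: T² = 5 · 2.5696 = 12.8478.

T² ≈ 12.8478


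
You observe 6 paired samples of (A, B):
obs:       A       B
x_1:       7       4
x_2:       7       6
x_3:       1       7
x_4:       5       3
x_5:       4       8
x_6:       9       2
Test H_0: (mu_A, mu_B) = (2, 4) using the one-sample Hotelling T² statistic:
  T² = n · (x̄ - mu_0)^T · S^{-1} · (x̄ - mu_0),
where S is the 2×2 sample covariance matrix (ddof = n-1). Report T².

Step 1 — sample mean vector:
  mean(A) = (7 + 7 + 1 + 5 + 4 + 9) / 6 = 33/6 = 5.5
  mean(B) = (4 + 6 + 7 + 3 + 8 + 2) / 6 = 30/6 = 5
  x̄ = (5.5, 5),  deviation x̄ - mu_0 = (5.5, 5) - (2, 4) = (3.5, 1).

Step 2 — sample covariance matrix, S[i,j] = (1/(n-1)) · Σ_k (x_{k,i} - mean_i) · (x_{k,j} - mean_j), divisor n-1 = 5:
  S[A,A] = ((1.5)·(1.5) + (1.5)·(1.5) + (-4.5)·(-4.5) + (-0.5)·(-0.5) + (-1.5)·(-1.5) + (3.5)·(3.5)) / 5 = 39.5/5 = 7.9
  S[A,B] = ((1.5)·(-1) + (1.5)·(1) + (-4.5)·(2) + (-0.5)·(-2) + (-1.5)·(3) + (3.5)·(-3)) / 5 = -23/5 = -4.6
  S[B,B] = ((-1)·(-1) + (1)·(1) + (2)·(2) + (-2)·(-2) + (3)·(3) + (-3)·(-3)) / 5 = 28/5 = 5.6
  S = [[7.9, -4.6],
 [-4.6, 5.6]].

Step 3 — invert S. det(S) = 7.9·5.6 - (-4.6)² = 23.08.
  S^{-1} = (1/det) · [[d, -b], [-b, a]] = [[0.2426, 0.1993],
 [0.1993, 0.3423]].

Step 4 — quadratic form (x̄ - mu_0)^T · S^{-1} · (x̄ - mu_0):
  S^{-1} · (x̄ - mu_0) = (1.0485, 1.0399),
  (x̄ - mu_0)^T · [...] = (3.5)·(1.0485) + (1)·(1.0399) = 4.7097.

Step 5 — scale by n: T² = 6 · 4.7097 = 28.2582.

T² ≈ 28.2582


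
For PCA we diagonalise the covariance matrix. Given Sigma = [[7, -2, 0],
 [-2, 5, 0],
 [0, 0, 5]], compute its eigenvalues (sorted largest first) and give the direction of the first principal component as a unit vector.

Step 1 — characteristic polynomial p(λ) = det(λI - Sigma) = λ³ - tr·λ² + c_1·λ - det, where tr = trace, c_1 = sum of the principal 2×2 minors, det = det(Sigma):
  tr = 7 + 5 + 5 = 17,
  c_1 = (7·5 - (-2)²) + (7·5 - (0)²) + (5·5 - (0)²) = 31 + 35 + 25 = 91,
  det = 7·(5·5 - (0)²) - (-2)·((-2)·5 - (0)·(0)) + (0)·((-2)·(0) - 5·(0)) = 7·(25) - (-2)·(-10) + (0)·(0) = 155.
  So p(λ) = λ³ - 17λ² + 91λ - 155.
Step 2 — look for an integer root (rational root theorem: any rational root is an integer divisor of 155). Testing λ = 5:
  p(5) = 125 - 425 + 455 - 155 = 0  ✓
  Dividing out (λ - 5): p(λ) = (λ - 5)(λ² - 12λ + 31).
Step 3 — remaining eigenvalues from the quadratic λ² - 12λ + 31 = 0:
  Δ = 12² - 4·31 = 144 - 124 = 20,  λ = (12 ± √20)/2 = (12 ± 4.4721)/2 ≈ 8.2361 or 3.7639.
  Sorted: λ_1 = 8.2361,  λ_2 = 5,  λ_3 = 3.7639  (check: sum = 17 = tr ✓).

Step 4 — unit eigenvector for λ_1 ≈ 8.2361: v spans the null space of (Sigma - λ_1 I), whose rows are
  r_1 = (-1.2361, -2, 0),  r_2 = (-2, -3.2361, 0),  r_3 = (0, 0, -3.2361).
  v is orthogonal to every row, so take v ∝ r_1 × r_3 = ((-2)·(-3.2361) - (0)·(0), (0)·(0) - (-1.2361)·(-3.2361), (-1.2361)·(0) - (-2)·(0)) ≈ (6.4721, -4, 0).
  Let u = (6.4721, -4, 0).
  ||u|| = √((6.4721)² + (-4)² + (0)²) = √(57.8885) ≈ 7.6085,  v_1 = u/||u|| ≈ (0.8507, -0.5257, 0) (||v_1|| = 1).

λ_1 = 8.2361,  λ_2 = 5,  λ_3 = 3.7639;  v_1 ≈ (0.8507, -0.5257, 0)


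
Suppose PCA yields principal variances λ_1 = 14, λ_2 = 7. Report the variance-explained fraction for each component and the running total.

Step 1 — total variance = trace(Sigma) = Σ λ_i = 14 + 7 = 21.

Step 2 — fraction explained by component i = λ_i / Σ λ:
  PC1: 14/21 = 0.6667
  PC2: 7/21 = 0.3333

Step 3 — cumulative fraction after k components = (λ_1 + ... + λ_k) / Σ λ:
  k = 1: 14/21 = 0.6667
  k = 2: (14 + 7)/21 = 21/21 = 1

Summary (fraction, with percent):

explained: PC1 0.6667 (66.67%), PC2 0.3333 (33.33%);  cumulative: 0.6667, 1


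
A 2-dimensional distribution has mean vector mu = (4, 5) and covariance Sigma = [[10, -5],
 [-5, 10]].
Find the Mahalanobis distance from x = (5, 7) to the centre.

Step 1 — centre the observation: (x - mu) = (1, 2).

Step 2 — invert Sigma. det(Sigma) = 10·10 - (-5)² = 75.
  Sigma^{-1} = (1/det) · [[d, -b], [-b, a]] = [[0.1333, 0.0667],
 [0.0667, 0.1333]].

Step 3 — form the quadratic (x - mu)^T · Sigma^{-1} · (x - mu):
  Sigma^{-1} · (x - mu) = (0.2667, 0.3333).
  (x - mu)^T · [Sigma^{-1} · (x - mu)] = (1)·(0.2667) + (2)·(0.3333) = 0.9333.

Step 4 — take square root: d = √(0.9333) ≈ 0.9661.

d(x, mu) = √(0.9333) ≈ 0.9661


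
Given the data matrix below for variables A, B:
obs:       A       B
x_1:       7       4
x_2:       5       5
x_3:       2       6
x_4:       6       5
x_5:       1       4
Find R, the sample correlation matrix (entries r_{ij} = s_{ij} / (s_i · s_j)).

Step 1 — column means:
  mean(A) = (7 + 5 + 2 + 6 + 1) / 5 = 21/5 = 4.2
  mean(B) = (4 + 5 + 6 + 5 + 4) / 5 = 24/5 = 4.8

Step 2 — sample variances and covariances s[i,j] = (1/(n-1)) · Σ_k (x_{k,i} - mean_i) · (x_{k,j} - mean_j), with n-1 = 4:
  s[A,A] = ((2.8)·(2.8) + (0.8)·(0.8) + (-2.2)·(-2.2) + (1.8)·(1.8) + (-3.2)·(-3.2)) / 4 = 26.8/4 = 6.7
  s[A,B] = ((2.8)·(-0.8) + (0.8)·(0.2) + (-2.2)·(1.2) + (1.8)·(0.2) + (-3.2)·(-0.8)) / 4 = -1.8/4 = -0.45
  s[B,B] = ((-0.8)·(-0.8) + (0.2)·(0.2) + (1.2)·(1.2) + (0.2)·(0.2) + (-0.8)·(-0.8)) / 4 = 2.8/4 = 0.7
  Sample standard deviations s_i = √(s[i,i]):
  s(A) = √(6.7) = 2.5884
  s(B) = √(0.7) = 0.8367

Step 3 — r_{ij} = s_{ij} / (s_i · s_j):
  r[A,A] = 1 (diagonal).
  r[A,B] = -0.45 / (2.5884 · 0.8367) = -0.45 / 2.1656 = -0.2078
  r[B,B] = 1 (diagonal).

R is symmetric with unit diagonal. Assembling:

R = [[1, -0.2078],
 [-0.2078, 1]]


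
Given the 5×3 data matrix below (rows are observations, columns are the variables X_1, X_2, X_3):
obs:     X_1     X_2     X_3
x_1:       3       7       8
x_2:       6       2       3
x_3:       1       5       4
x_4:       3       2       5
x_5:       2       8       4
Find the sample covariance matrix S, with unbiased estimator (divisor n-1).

Step 1 — column means:
  mean(X_1) = (3 + 6 + 1 + 3 + 2) / 5 = 15/5 = 3
  mean(X_2) = (7 + 2 + 5 + 2 + 8) / 5 = 24/5 = 4.8
  mean(X_3) = (8 + 3 + 4 + 5 + 4) / 5 = 24/5 = 4.8

Step 2 — sample covariance S[i,j] = (1/(n-1)) · Σ_k (x_{k,i} - mean_i) · (x_{k,j} - mean_j), with n-1 = 4.
  S[X_1,X_1] = ((0)·(0) + (3)·(3) + (-2)·(-2) + (0)·(0) + (-1)·(-1)) / 4 = 14/4 = 3.5
  S[X_1,X_2] = ((0)·(2.2) + (3)·(-2.8) + (-2)·(0.2) + (0)·(-2.8) + (-1)·(3.2)) / 4 = -12/4 = -3
  S[X_1,X_3] = ((0)·(3.2) + (3)·(-1.8) + (-2)·(-0.8) + (0)·(0.2) + (-1)·(-0.8)) / 4 = -3/4 = -0.75
  S[X_2,X_2] = ((2.2)·(2.2) + (-2.8)·(-2.8) + (0.2)·(0.2) + (-2.8)·(-2.8) + (3.2)·(3.2)) / 4 = 30.8/4 = 7.7
  S[X_2,X_3] = ((2.2)·(3.2) + (-2.8)·(-1.8) + (0.2)·(-0.8) + (-2.8)·(0.2) + (3.2)·(-0.8)) / 4 = 8.8/4 = 2.2
  S[X_3,X_3] = ((3.2)·(3.2) + (-1.8)·(-1.8) + (-0.8)·(-0.8) + (0.2)·(0.2) + (-0.8)·(-0.8)) / 4 = 14.8/4 = 3.7

S is symmetric (S[j,i] = S[i,j]). Assembling:

S = [[3.5, -3, -0.75],
 [-3, 7.7, 2.2],
 [-0.75, 2.2, 3.7]]


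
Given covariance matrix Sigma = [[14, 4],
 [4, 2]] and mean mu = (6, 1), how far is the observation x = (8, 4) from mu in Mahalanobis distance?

Step 1 — centre the observation: (x - mu) = (2, 3).

Step 2 — invert Sigma. det(Sigma) = 14·2 - (4)² = 12.
  Sigma^{-1} = (1/det) · [[d, -b], [-b, a]] = [[0.1667, -0.3333],
 [-0.3333, 1.1667]].

Step 3 — form the quadratic (x - mu)^T · Sigma^{-1} · (x - mu):
  Sigma^{-1} · (x - mu) = (-0.6667, 2.8333).
  (x - mu)^T · [Sigma^{-1} · (x - mu)] = (2)·(-0.6667) + (3)·(2.8333) = 7.1667.

Step 4 — take square root: d = √(7.1667) ≈ 2.6771.

d(x, mu) = √(7.1667) ≈ 2.6771


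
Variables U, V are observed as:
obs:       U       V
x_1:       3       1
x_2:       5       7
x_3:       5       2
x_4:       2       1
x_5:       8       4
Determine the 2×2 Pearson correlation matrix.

Step 1 — column means:
  mean(U) = (3 + 5 + 5 + 2 + 8) / 5 = 23/5 = 4.6
  mean(V) = (1 + 7 + 2 + 1 + 4) / 5 = 15/5 = 3

Step 2 — sample variances and covariances s[i,j] = (1/(n-1)) · Σ_k (x_{k,i} - mean_i) · (x_{k,j} - mean_j), with n-1 = 4:
  s[U,U] = ((-1.6)·(-1.6) + (0.4)·(0.4) + (0.4)·(0.4) + (-2.6)·(-2.6) + (3.4)·(3.4)) / 4 = 21.2/4 = 5.3
  s[U,V] = ((-1.6)·(-2) + (0.4)·(4) + (0.4)·(-1) + (-2.6)·(-2) + (3.4)·(1)) / 4 = 13/4 = 3.25
  s[V,V] = ((-2)·(-2) + (4)·(4) + (-1)·(-1) + (-2)·(-2) + (1)·(1)) / 4 = 26/4 = 6.5
  Sample standard deviations s_i = √(s[i,i]):
  s(U) = √(5.3) = 2.3022
  s(V) = √(6.5) = 2.5495

Step 3 — r_{ij} = s_{ij} / (s_i · s_j):
  r[U,U] = 1 (diagonal).
  r[U,V] = 3.25 / (2.3022 · 2.5495) = 3.25 / 5.8694 = 0.5537
  r[V,V] = 1 (diagonal).

R is symmetric with unit diagonal. Assembling:

R = [[1, 0.5537],
 [0.5537, 1]]


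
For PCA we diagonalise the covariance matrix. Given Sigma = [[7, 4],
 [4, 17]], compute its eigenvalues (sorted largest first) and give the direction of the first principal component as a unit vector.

Step 1 — characteristic polynomial of 2×2 Sigma:
  det(Sigma - λI) = λ² - trace · λ + det = 0.
  trace = 7 + 17 = 24, det = 7·17 - (4)² = 103.
Step 2 — discriminant:
  Δ = trace² - 4·det = 576 - 412 = 164.
Step 3 — eigenvalues:
  λ = (trace ± √Δ)/2 = (24 ± 12.8062)/2,
  λ_1 = 18.4031,  λ_2 = 5.5969.

Step 4 — unit eigenvector for λ_1: solve (Sigma - λ_1 I)v = 0. First row:
  (7 - 18.4031)·v_x + (4)·v_y = 0, i.e. (-11.4031)·v_x + (4)·v_y = 0,
  so v ∝ (b, λ_1 - a) = (4, 11.4031) = u.
  ||u|| = √((4)² + (11.4031)²) = √(146.0312) ≈ 12.0843,
  v_1 = u/||u|| ≈ (0.331, 0.9436) (||v_1|| = 1).

λ_1 = 18.4031,  λ_2 = 5.5969;  v_1 ≈ (0.331, 0.9436)


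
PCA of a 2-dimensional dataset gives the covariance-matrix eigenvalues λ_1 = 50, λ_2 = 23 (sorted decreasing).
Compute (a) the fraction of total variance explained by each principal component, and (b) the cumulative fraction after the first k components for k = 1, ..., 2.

Step 1 — total variance = trace(Sigma) = Σ λ_i = 50 + 23 = 73.

Step 2 — fraction explained by component i = λ_i / Σ λ:
  PC1: 50/73 = 0.6849
  PC2: 23/73 = 0.3151

Step 3 — cumulative fraction after k components = (λ_1 + ... + λ_k) / Σ λ:
  k = 1: 50/73 = 0.6849
  k = 2: (50 + 23)/73 = 73/73 = 1

Summary (fraction, with percent):

explained: PC1 0.6849 (68.49%), PC2 0.3151 (31.51%);  cumulative: 0.6849, 1


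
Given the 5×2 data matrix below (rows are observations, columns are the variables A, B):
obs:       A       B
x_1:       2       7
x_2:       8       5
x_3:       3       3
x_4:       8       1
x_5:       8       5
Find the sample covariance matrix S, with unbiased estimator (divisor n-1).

Step 1 — column means:
  mean(A) = (2 + 8 + 3 + 8 + 8) / 5 = 29/5 = 5.8
  mean(B) = (7 + 5 + 3 + 1 + 5) / 5 = 21/5 = 4.2

Step 2 — sample covariance S[i,j] = (1/(n-1)) · Σ_k (x_{k,i} - mean_i) · (x_{k,j} - mean_j), with n-1 = 4.
  S[A,A] = ((-3.8)·(-3.8) + (2.2)·(2.2) + (-2.8)·(-2.8) + (2.2)·(2.2) + (2.2)·(2.2)) / 4 = 36.8/4 = 9.2
  S[A,B] = ((-3.8)·(2.8) + (2.2)·(0.8) + (-2.8)·(-1.2) + (2.2)·(-3.2) + (2.2)·(0.8)) / 4 = -10.8/4 = -2.7
  S[B,B] = ((2.8)·(2.8) + (0.8)·(0.8) + (-1.2)·(-1.2) + (-3.2)·(-3.2) + (0.8)·(0.8)) / 4 = 20.8/4 = 5.2

S is symmetric (S[j,i] = S[i,j]). Assembling:

S = [[9.2, -2.7],
 [-2.7, 5.2]]


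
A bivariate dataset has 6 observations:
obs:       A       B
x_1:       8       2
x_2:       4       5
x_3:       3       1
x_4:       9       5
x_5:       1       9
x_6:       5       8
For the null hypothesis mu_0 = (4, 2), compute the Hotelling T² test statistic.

Step 1 — sample mean vector:
  mean(A) = (8 + 4 + 3 + 9 + 1 + 5) / 6 = 30/6 = 5
  mean(B) = (2 + 5 + 1 + 5 + 9 + 8) / 6 = 30/6 = 5
  x̄ = (5, 5),  deviation x̄ - mu_0 = (5, 5) - (4, 2) = (1, 3).

Step 2 — sample covariance matrix, S[i,j] = (1/(n-1)) · Σ_k (x_{k,i} - mean_i) · (x_{k,j} - mean_j), divisor n-1 = 5:
  S[A,A] = ((3)·(3) + (-1)·(-1) + (-2)·(-2) + (4)·(4) + (-4)·(-4) + (0)·(0)) / 5 = 46/5 = 9.2
  S[A,B] = ((3)·(-3) + (-1)·(0) + (-2)·(-4) + (4)·(0) + (-4)·(4) + (0)·(3)) / 5 = -17/5 = -3.4
  S[B,B] = ((-3)·(-3) + (0)·(0) + (-4)·(-4) + (0)·(0) + (4)·(4) + (3)·(3)) / 5 = 50/5 = 10
  S = [[9.2, -3.4],
 [-3.4, 10]].

Step 3 — invert S. det(S) = 9.2·10 - (-3.4)² = 80.44.
  S^{-1} = (1/det) · [[d, -b], [-b, a]] = [[0.1243, 0.0423],
 [0.0423, 0.1144]].

Step 4 — quadratic form (x̄ - mu_0)^T · S^{-1} · (x̄ - mu_0):
  S^{-1} · (x̄ - mu_0) = (0.2511, 0.3854),
  (x̄ - mu_0)^T · [...] = (1)·(0.2511) + (3)·(0.3854) = 1.4073.

Step 5 — scale by n: T² = 6 · 1.4073 = 8.4436.

T² ≈ 8.4436


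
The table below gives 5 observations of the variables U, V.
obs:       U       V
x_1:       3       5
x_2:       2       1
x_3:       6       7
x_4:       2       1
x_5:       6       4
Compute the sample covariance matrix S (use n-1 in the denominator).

Step 1 — column means:
  mean(U) = (3 + 2 + 6 + 2 + 6) / 5 = 19/5 = 3.8
  mean(V) = (5 + 1 + 7 + 1 + 4) / 5 = 18/5 = 3.6

Step 2 — sample covariance S[i,j] = (1/(n-1)) · Σ_k (x_{k,i} - mean_i) · (x_{k,j} - mean_j), with n-1 = 4.
  S[U,U] = ((-0.8)·(-0.8) + (-1.8)·(-1.8) + (2.2)·(2.2) + (-1.8)·(-1.8) + (2.2)·(2.2)) / 4 = 16.8/4 = 4.2
  S[U,V] = ((-0.8)·(1.4) + (-1.8)·(-2.6) + (2.2)·(3.4) + (-1.8)·(-2.6) + (2.2)·(0.4)) / 4 = 16.6/4 = 4.15
  S[V,V] = ((1.4)·(1.4) + (-2.6)·(-2.6) + (3.4)·(3.4) + (-2.6)·(-2.6) + (0.4)·(0.4)) / 4 = 27.2/4 = 6.8

S is symmetric (S[j,i] = S[i,j]). Assembling:

S = [[4.2, 4.15],
 [4.15, 6.8]]


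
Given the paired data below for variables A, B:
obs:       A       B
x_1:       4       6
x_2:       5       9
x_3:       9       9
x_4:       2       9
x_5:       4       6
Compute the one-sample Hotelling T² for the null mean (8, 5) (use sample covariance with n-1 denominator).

Step 1 — sample mean vector:
  mean(A) = (4 + 5 + 9 + 2 + 4) / 5 = 24/5 = 4.8
  mean(B) = (6 + 9 + 9 + 9 + 6) / 5 = 39/5 = 7.8
  x̄ = (4.8, 7.8),  deviation x̄ - mu_0 = (4.8, 7.8) - (8, 5) = (-3.2, 2.8).

Step 2 — sample covariance matrix, S[i,j] = (1/(n-1)) · Σ_k (x_{k,i} - mean_i) · (x_{k,j} - mean_j), divisor n-1 = 4:
  S[A,A] = ((-0.8)·(-0.8) + (0.2)·(0.2) + (4.2)·(4.2) + (-2.8)·(-2.8) + (-0.8)·(-0.8)) / 4 = 26.8/4 = 6.7
  S[A,B] = ((-0.8)·(-1.8) + (0.2)·(1.2) + (4.2)·(1.2) + (-2.8)·(1.2) + (-0.8)·(-1.8)) / 4 = 4.8/4 = 1.2
  S[B,B] = ((-1.8)·(-1.8) + (1.2)·(1.2) + (1.2)·(1.2) + (1.2)·(1.2) + (-1.8)·(-1.8)) / 4 = 10.8/4 = 2.7
  S = [[6.7, 1.2],
 [1.2, 2.7]].

Step 3 — invert S. det(S) = 6.7·2.7 - (1.2)² = 16.65.
  S^{-1} = (1/det) · [[d, -b], [-b, a]] = [[0.1622, -0.0721],
 [-0.0721, 0.4024]].

Step 4 — quadratic form (x̄ - mu_0)^T · S^{-1} · (x̄ - mu_0):
  S^{-1} · (x̄ - mu_0) = (-0.7207, 1.3574),
  (x̄ - mu_0)^T · [...] = (-3.2)·(-0.7207) + (2.8)·(1.3574) = 6.1069.

Step 5 — scale by n: T² = 5 · 6.1069 = 30.5345.

T² ≈ 30.5345


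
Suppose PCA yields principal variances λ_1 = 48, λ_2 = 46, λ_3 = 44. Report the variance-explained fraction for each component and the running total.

Step 1 — total variance = trace(Sigma) = Σ λ_i = 48 + 46 + 44 = 138.

Step 2 — fraction explained by component i = λ_i / Σ λ:
  PC1: 48/138 = 0.3478
  PC2: 46/138 = 0.3333
  PC3: 44/138 = 0.3188

Step 3 — cumulative fraction after k components = (λ_1 + ... + λ_k) / Σ λ:
  k = 1: 48/138 = 0.3478
  k = 2: (48 + 46)/138 = 94/138 = 0.6812
  k = 3: (48 + 46 + 44)/138 = 138/138 = 1

Summary (fraction, with percent):

explained: PC1 0.3478 (34.78%), PC2 0.3333 (33.33%), PC3 0.3188 (31.88%);  cumulative: 0.3478, 0.6812, 1


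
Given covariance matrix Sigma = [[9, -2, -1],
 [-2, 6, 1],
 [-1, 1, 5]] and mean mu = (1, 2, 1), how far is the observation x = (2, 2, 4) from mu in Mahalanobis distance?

Step 1 — centre the observation: (x - mu) = (1, 0, 3).

Step 2 — invert Sigma (cofactor / det for 3×3, or solve directly):
  Sigma^{-1} = [[0.1213, 0.0377, 0.0167],
 [0.0377, 0.1841, -0.0293],
 [0.0167, -0.0293, 0.2092]].

Step 3 — form the quadratic (x - mu)^T · Sigma^{-1} · (x - mu):
  Sigma^{-1} · (x - mu) = (0.1715, -0.0502, 0.6444).
  (x - mu)^T · [Sigma^{-1} · (x - mu)] = (1)·(0.1715) + (0)·(-0.0502) + (3)·(0.6444) = 2.1046.

Step 4 — take square root: d = √(2.1046) ≈ 1.4507.

d(x, mu) = √(2.1046) ≈ 1.4507


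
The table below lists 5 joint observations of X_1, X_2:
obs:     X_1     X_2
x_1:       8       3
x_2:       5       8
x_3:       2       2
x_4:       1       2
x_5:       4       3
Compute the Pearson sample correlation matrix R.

Step 1 — column means:
  mean(X_1) = (8 + 5 + 2 + 1 + 4) / 5 = 20/5 = 4
  mean(X_2) = (3 + 8 + 2 + 2 + 3) / 5 = 18/5 = 3.6

Step 2 — sample variances and covariances s[i,j] = (1/(n-1)) · Σ_k (x_{k,i} - mean_i) · (x_{k,j} - mean_j), with n-1 = 4:
  s[X_1,X_1] = ((4)·(4) + (1)·(1) + (-2)·(-2) + (-3)·(-3) + (0)·(0)) / 4 = 30/4 = 7.5
  s[X_1,X_2] = ((4)·(-0.6) + (1)·(4.4) + (-2)·(-1.6) + (-3)·(-1.6) + (0)·(-0.6)) / 4 = 10/4 = 2.5
  s[X_2,X_2] = ((-0.6)·(-0.6) + (4.4)·(4.4) + (-1.6)·(-1.6) + (-1.6)·(-1.6) + (-0.6)·(-0.6)) / 4 = 25.2/4 = 6.3
  Sample standard deviations s_i = √(s[i,i]):
  s(X_1) = √(7.5) = 2.7386
  s(X_2) = √(6.3) = 2.51

Step 3 — r_{ij} = s_{ij} / (s_i · s_j):
  r[X_1,X_1] = 1 (diagonal).
  r[X_1,X_2] = 2.5 / (2.7386 · 2.51) = 2.5 / 6.8739 = 0.3637
  r[X_2,X_2] = 1 (diagonal).

R is symmetric with unit diagonal. Assembling:

R = [[1, 0.3637],
 [0.3637, 1]]


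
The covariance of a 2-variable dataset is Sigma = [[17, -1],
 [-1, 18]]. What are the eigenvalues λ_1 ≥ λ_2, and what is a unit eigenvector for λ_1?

Step 1 — characteristic polynomial of 2×2 Sigma:
  det(Sigma - λI) = λ² - trace · λ + det = 0.
  trace = 17 + 18 = 35, det = 17·18 - (-1)² = 305.
Step 2 — discriminant:
  Δ = trace² - 4·det = 1225 - 1220 = 5.
Step 3 — eigenvalues:
  λ = (trace ± √Δ)/2 = (35 ± 2.2361)/2,
  λ_1 = 18.618,  λ_2 = 16.382.

Step 4 — unit eigenvector for λ_1: solve (Sigma - λ_1 I)v = 0. First row:
  (17 - 18.618)·v_x + (-1)·v_y = 0, i.e. (-1.618)·v_x + (-1)·v_y = 0,
  so v ∝ (b, λ_1 - a) = (-1, 1.618); multiply by -1 so the first entry is positive: u = (1, -1.618).
  ||u|| = √((1)² + (-1.618)²) = √(3.618) ≈ 1.9021,
  v_1 = u/||u|| ≈ (0.5257, -0.8507) (||v_1|| = 1).

λ_1 = 18.618,  λ_2 = 16.382;  v_1 ≈ (0.5257, -0.8507)


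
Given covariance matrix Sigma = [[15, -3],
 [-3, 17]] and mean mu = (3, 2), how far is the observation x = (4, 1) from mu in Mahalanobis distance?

Step 1 — centre the observation: (x - mu) = (1, -1).

Step 2 — invert Sigma. det(Sigma) = 15·17 - (-3)² = 246.
  Sigma^{-1} = (1/det) · [[d, -b], [-b, a]] = [[0.0691, 0.0122],
 [0.0122, 0.061]].

Step 3 — form the quadratic (x - mu)^T · Sigma^{-1} · (x - mu):
  Sigma^{-1} · (x - mu) = (0.0569, -0.0488).
  (x - mu)^T · [Sigma^{-1} · (x - mu)] = (1)·(0.0569) + (-1)·(-0.0488) = 0.1057.

Step 4 — take square root: d = √(0.1057) ≈ 0.3251.

d(x, mu) = √(0.1057) ≈ 0.3251


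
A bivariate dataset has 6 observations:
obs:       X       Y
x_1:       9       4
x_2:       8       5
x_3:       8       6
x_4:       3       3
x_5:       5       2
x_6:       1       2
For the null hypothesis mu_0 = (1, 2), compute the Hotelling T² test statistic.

Step 1 — sample mean vector:
  mean(X) = (9 + 8 + 8 + 3 + 5 + 1) / 6 = 34/6 = 5.6667
  mean(Y) = (4 + 5 + 6 + 3 + 2 + 2) / 6 = 22/6 = 3.6667
  x̄ = (5.6667, 3.6667),  deviation x̄ - mu_0 = (5.6667, 3.6667) - (1, 2) = (4.6667, 1.6667).

Step 2 — sample covariance matrix, S[i,j] = (1/(n-1)) · Σ_k (x_{k,i} - mean_i) · (x_{k,j} - mean_j), divisor n-1 = 5:
  S[X,X] = ((3.3333)·(3.3333) + (2.3333)·(2.3333) + (2.3333)·(2.3333) + (-2.6667)·(-2.6667) + (-0.6667)·(-0.6667) + (-4.6667)·(-4.6667)) / 5 = 51.3333/5 = 10.2667
  S[X,Y] = ((3.3333)·(0.3333) + (2.3333)·(1.3333) + (2.3333)·(2.3333) + (-2.6667)·(-0.6667) + (-0.6667)·(-1.6667) + (-4.6667)·(-1.6667)) / 5 = 20.3333/5 = 4.0667
  S[Y,Y] = ((0.3333)·(0.3333) + (1.3333)·(1.3333) + (2.3333)·(2.3333) + (-0.6667)·(-0.6667) + (-1.6667)·(-1.6667) + (-1.6667)·(-1.6667)) / 5 = 13.3333/5 = 2.6667
  S = [[10.2667, 4.0667],
 [4.0667, 2.6667]].

Step 3 — invert S. det(S) = 10.2667·2.6667 - (4.0667)² = 10.84.
  S^{-1} = (1/det) · [[d, -b], [-b, a]] = [[0.246, -0.3752],
 [-0.3752, 0.9471]].

Step 4 — quadratic form (x̄ - mu_0)^T · S^{-1} · (x̄ - mu_0):
  S^{-1} · (x̄ - mu_0) = (0.5228, -0.1722),
  (x̄ - mu_0)^T · [...] = (4.6667)·(0.5228) + (1.6667)·(-0.1722) = 2.1525.

Step 5 — scale by n: T² = 6 · 2.1525 = 12.9151.

T² ≈ 12.9151


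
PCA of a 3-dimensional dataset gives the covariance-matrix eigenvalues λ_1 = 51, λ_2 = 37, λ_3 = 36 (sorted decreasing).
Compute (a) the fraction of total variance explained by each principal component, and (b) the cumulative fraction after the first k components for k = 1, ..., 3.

Step 1 — total variance = trace(Sigma) = Σ λ_i = 51 + 37 + 36 = 124.

Step 2 — fraction explained by component i = λ_i / Σ λ:
  PC1: 51/124 = 0.4113
  PC2: 37/124 = 0.2984
  PC3: 36/124 = 0.2903

Step 3 — cumulative fraction after k components = (λ_1 + ... + λ_k) / Σ λ:
  k = 1: 51/124 = 0.4113
  k = 2: (51 + 37)/124 = 88/124 = 0.7097
  k = 3: (51 + 37 + 36)/124 = 124/124 = 1

Summary (fraction, with percent):

explained: PC1 0.4113 (41.13%), PC2 0.2984 (29.84%), PC3 0.2903 (29.03%);  cumulative: 0.4113, 0.7097, 1


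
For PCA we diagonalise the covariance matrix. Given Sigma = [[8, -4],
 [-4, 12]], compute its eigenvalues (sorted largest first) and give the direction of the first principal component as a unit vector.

Step 1 — characteristic polynomial of 2×2 Sigma:
  det(Sigma - λI) = λ² - trace · λ + det = 0.
  trace = 8 + 12 = 20, det = 8·12 - (-4)² = 80.
Step 2 — discriminant:
  Δ = trace² - 4·det = 400 - 320 = 80.
Step 3 — eigenvalues:
  λ = (trace ± √Δ)/2 = (20 ± 8.9443)/2,
  λ_1 = 14.4721,  λ_2 = 5.5279.

Step 4 — unit eigenvector for λ_1: solve (Sigma - λ_1 I)v = 0. First row:
  (8 - 14.4721)·v_x + (-4)·v_y = 0, i.e. (-6.4721)·v_x + (-4)·v_y = 0,
  so v ∝ (b, λ_1 - a) = (-4, 6.4721); multiply by -1 so the first entry is positive: u = (4, -6.4721).
  ||u|| = √((4)² + (-6.4721)²) = √(57.8885) ≈ 7.6085,
  v_1 = u/||u|| ≈ (0.5257, -0.8507) (||v_1|| = 1).

λ_1 = 14.4721,  λ_2 = 5.5279;  v_1 ≈ (0.5257, -0.8507)


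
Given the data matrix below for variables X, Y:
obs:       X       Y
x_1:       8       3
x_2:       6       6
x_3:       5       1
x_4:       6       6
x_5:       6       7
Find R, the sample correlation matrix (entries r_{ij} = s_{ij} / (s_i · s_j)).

Step 1 — column means:
  mean(X) = (8 + 6 + 5 + 6 + 6) / 5 = 31/5 = 6.2
  mean(Y) = (3 + 6 + 1 + 6 + 7) / 5 = 23/5 = 4.6

Step 2 — sample variances and covariances s[i,j] = (1/(n-1)) · Σ_k (x_{k,i} - mean_i) · (x_{k,j} - mean_j), with n-1 = 4:
  s[X,X] = ((1.8)·(1.8) + (-0.2)·(-0.2) + (-1.2)·(-1.2) + (-0.2)·(-0.2) + (-0.2)·(-0.2)) / 4 = 4.8/4 = 1.2
  s[X,Y] = ((1.8)·(-1.6) + (-0.2)·(1.4) + (-1.2)·(-3.6) + (-0.2)·(1.4) + (-0.2)·(2.4)) / 4 = 0.4/4 = 0.1
  s[Y,Y] = ((-1.6)·(-1.6) + (1.4)·(1.4) + (-3.6)·(-3.6) + (1.4)·(1.4) + (2.4)·(2.4)) / 4 = 25.2/4 = 6.3
  Sample standard deviations s_i = √(s[i,i]):
  s(X) = √(1.2) = 1.0954
  s(Y) = √(6.3) = 2.51

Step 3 — r_{ij} = s_{ij} / (s_i · s_j):
  r[X,X] = 1 (diagonal).
  r[X,Y] = 0.1 / (1.0954 · 2.51) = 0.1 / 2.7495 = 0.0364
  r[Y,Y] = 1 (diagonal).

R is symmetric with unit diagonal. Assembling:

R = [[1, 0.0364],
 [0.0364, 1]]


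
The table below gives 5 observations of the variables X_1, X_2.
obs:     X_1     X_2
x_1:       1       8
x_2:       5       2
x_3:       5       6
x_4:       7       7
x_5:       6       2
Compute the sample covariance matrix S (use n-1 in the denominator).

Step 1 — column means:
  mean(X_1) = (1 + 5 + 5 + 7 + 6) / 5 = 24/5 = 4.8
  mean(X_2) = (8 + 2 + 6 + 7 + 2) / 5 = 25/5 = 5

Step 2 — sample covariance S[i,j] = (1/(n-1)) · Σ_k (x_{k,i} - mean_i) · (x_{k,j} - mean_j), with n-1 = 4.
  S[X_1,X_1] = ((-3.8)·(-3.8) + (0.2)·(0.2) + (0.2)·(0.2) + (2.2)·(2.2) + (1.2)·(1.2)) / 4 = 20.8/4 = 5.2
  S[X_1,X_2] = ((-3.8)·(3) + (0.2)·(-3) + (0.2)·(1) + (2.2)·(2) + (1.2)·(-3)) / 4 = -11/4 = -2.75
  S[X_2,X_2] = ((3)·(3) + (-3)·(-3) + (1)·(1) + (2)·(2) + (-3)·(-3)) / 4 = 32/4 = 8

S is symmetric (S[j,i] = S[i,j]). Assembling:

S = [[5.2, -2.75],
 [-2.75, 8]]


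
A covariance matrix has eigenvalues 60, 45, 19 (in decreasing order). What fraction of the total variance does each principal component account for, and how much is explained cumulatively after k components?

Step 1 — total variance = trace(Sigma) = Σ λ_i = 60 + 45 + 19 = 124.

Step 2 — fraction explained by component i = λ_i / Σ λ:
  PC1: 60/124 = 0.4839
  PC2: 45/124 = 0.3629
  PC3: 19/124 = 0.1532

Step 3 — cumulative fraction after k components = (λ_1 + ... + λ_k) / Σ λ:
  k = 1: 60/124 = 0.4839
  k = 2: (60 + 45)/124 = 105/124 = 0.8468
  k = 3: (60 + 45 + 19)/124 = 124/124 = 1

Summary (fraction, with percent):

explained: PC1 0.4839 (48.39%), PC2 0.3629 (36.29%), PC3 0.1532 (15.32%);  cumulative: 0.4839, 0.8468, 1


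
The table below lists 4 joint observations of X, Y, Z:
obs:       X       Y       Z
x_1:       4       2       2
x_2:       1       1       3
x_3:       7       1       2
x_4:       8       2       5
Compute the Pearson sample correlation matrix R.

Step 1 — column means:
  mean(X) = (4 + 1 + 7 + 8) / 4 = 20/4 = 5
  mean(Y) = (2 + 1 + 1 + 2) / 4 = 6/4 = 1.5
  mean(Z) = (2 + 3 + 2 + 5) / 4 = 12/4 = 3

Step 2 — sample variances and covariances s[i,j] = (1/(n-1)) · Σ_k (x_{k,i} - mean_i) · (x_{k,j} - mean_j), with n-1 = 3:
  s[X,X] = ((-1)·(-1) + (-4)·(-4) + (2)·(2) + (3)·(3)) / 3 = 30/3 = 10
  s[X,Y] = ((-1)·(0.5) + (-4)·(-0.5) + (2)·(-0.5) + (3)·(0.5)) / 3 = 2/3 = 0.6667
  s[X,Z] = ((-1)·(-1) + (-4)·(0) + (2)·(-1) + (3)·(2)) / 3 = 5/3 = 1.6667
  s[Y,Y] = ((0.5)·(0.5) + (-0.5)·(-0.5) + (-0.5)·(-0.5) + (0.5)·(0.5)) / 3 = 1/3 = 0.3333
  s[Y,Z] = ((0.5)·(-1) + (-0.5)·(0) + (-0.5)·(-1) + (0.5)·(2)) / 3 = 1/3 = 0.3333
  s[Z,Z] = ((-1)·(-1) + (0)·(0) + (-1)·(-1) + (2)·(2)) / 3 = 6/3 = 2
  Sample standard deviations s_i = √(s[i,i]):
  s(X) = √(10) = 3.1623
  s(Y) = √(0.3333) = 0.5774
  s(Z) = √(2) = 1.4142

Step 3 — r_{ij} = s_{ij} / (s_i · s_j):
  r[X,X] = 1 (diagonal).
  r[X,Y] = 0.6667 / (3.1623 · 0.5774) = 0.6667 / 1.8257 = 0.3651
  r[X,Z] = 1.6667 / (3.1623 · 1.4142) = 1.6667 / 4.4721 = 0.3727
  r[Y,Y] = 1 (diagonal).
  r[Y,Z] = 0.3333 / (0.5774 · 1.4142) = 0.3333 / 0.8165 = 0.4082
  r[Z,Z] = 1 (diagonal).

R is symmetric with unit diagonal. Assembling:

R = [[1, 0.3651, 0.3727],
 [0.3651, 1, 0.4082],
 [0.3727, 0.4082, 1]]


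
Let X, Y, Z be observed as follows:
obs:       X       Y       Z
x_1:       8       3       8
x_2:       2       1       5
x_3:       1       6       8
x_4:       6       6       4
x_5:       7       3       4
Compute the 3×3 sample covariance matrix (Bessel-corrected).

Step 1 — column means:
  mean(X) = (8 + 2 + 1 + 6 + 7) / 5 = 24/5 = 4.8
  mean(Y) = (3 + 1 + 6 + 6 + 3) / 5 = 19/5 = 3.8
  mean(Z) = (8 + 5 + 8 + 4 + 4) / 5 = 29/5 = 5.8

Step 2 — sample covariance S[i,j] = (1/(n-1)) · Σ_k (x_{k,i} - mean_i) · (x_{k,j} - mean_j), with n-1 = 4.
  S[X,X] = ((3.2)·(3.2) + (-2.8)·(-2.8) + (-3.8)·(-3.8) + (1.2)·(1.2) + (2.2)·(2.2)) / 4 = 38.8/4 = 9.7
  S[X,Y] = ((3.2)·(-0.8) + (-2.8)·(-2.8) + (-3.8)·(2.2) + (1.2)·(2.2) + (2.2)·(-0.8)) / 4 = -2.2/4 = -0.55
  S[X,Z] = ((3.2)·(2.2) + (-2.8)·(-0.8) + (-3.8)·(2.2) + (1.2)·(-1.8) + (2.2)·(-1.8)) / 4 = -5.2/4 = -1.3
  S[Y,Y] = ((-0.8)·(-0.8) + (-2.8)·(-2.8) + (2.2)·(2.2) + (2.2)·(2.2) + (-0.8)·(-0.8)) / 4 = 18.8/4 = 4.7
  S[Y,Z] = ((-0.8)·(2.2) + (-2.8)·(-0.8) + (2.2)·(2.2) + (2.2)·(-1.8) + (-0.8)·(-1.8)) / 4 = 2.8/4 = 0.7
  S[Z,Z] = ((2.2)·(2.2) + (-0.8)·(-0.8) + (2.2)·(2.2) + (-1.8)·(-1.8) + (-1.8)·(-1.8)) / 4 = 16.8/4 = 4.2

S is symmetric (S[j,i] = S[i,j]). Assembling:

S = [[9.7, -0.55, -1.3],
 [-0.55, 4.7, 0.7],
 [-1.3, 0.7, 4.2]]


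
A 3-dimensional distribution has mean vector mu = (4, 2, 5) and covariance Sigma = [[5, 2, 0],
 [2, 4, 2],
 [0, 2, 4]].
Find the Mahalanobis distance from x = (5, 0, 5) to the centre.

Step 1 — centre the observation: (x - mu) = (1, -2, 0).

Step 2 — invert Sigma (cofactor / det for 3×3, or solve directly):
  Sigma^{-1} = [[0.2727, -0.1818, 0.0909],
 [-0.1818, 0.4545, -0.2273],
 [0.0909, -0.2273, 0.3636]].

Step 3 — form the quadratic (x - mu)^T · Sigma^{-1} · (x - mu):
  Sigma^{-1} · (x - mu) = (0.6364, -1.0909, 0.5455).
  (x - mu)^T · [Sigma^{-1} · (x - mu)] = (1)·(0.6364) + (-2)·(-1.0909) + (0)·(0.5455) = 2.8182.

Step 4 — take square root: d = √(2.8182) ≈ 1.6787.

d(x, mu) = √(2.8182) ≈ 1.6787


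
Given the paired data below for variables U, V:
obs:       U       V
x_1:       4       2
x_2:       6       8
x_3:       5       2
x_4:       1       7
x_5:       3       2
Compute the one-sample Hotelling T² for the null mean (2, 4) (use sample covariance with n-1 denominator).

Step 1 — sample mean vector:
  mean(U) = (4 + 6 + 5 + 1 + 3) / 5 = 19/5 = 3.8
  mean(V) = (2 + 8 + 2 + 7 + 2) / 5 = 21/5 = 4.2
  x̄ = (3.8, 4.2),  deviation x̄ - mu_0 = (3.8, 4.2) - (2, 4) = (1.8, 0.2).

Step 2 — sample covariance matrix, S[i,j] = (1/(n-1)) · Σ_k (x_{k,i} - mean_i) · (x_{k,j} - mean_j), divisor n-1 = 4:
  S[U,U] = ((0.2)·(0.2) + (2.2)·(2.2) + (1.2)·(1.2) + (-2.8)·(-2.8) + (-0.8)·(-0.8)) / 4 = 14.8/4 = 3.7
  S[U,V] = ((0.2)·(-2.2) + (2.2)·(3.8) + (1.2)·(-2.2) + (-2.8)·(2.8) + (-0.8)·(-2.2)) / 4 = -0.8/4 = -0.2
  S[V,V] = ((-2.2)·(-2.2) + (3.8)·(3.8) + (-2.2)·(-2.2) + (2.8)·(2.8) + (-2.2)·(-2.2)) / 4 = 36.8/4 = 9.2
  S = [[3.7, -0.2],
 [-0.2, 9.2]].

Step 3 — invert S. det(S) = 3.7·9.2 - (-0.2)² = 34.
  S^{-1} = (1/det) · [[d, -b], [-b, a]] = [[0.2706, 0.0059],
 [0.0059, 0.1088]].

Step 4 — quadratic form (x̄ - mu_0)^T · S^{-1} · (x̄ - mu_0):
  S^{-1} · (x̄ - mu_0) = (0.4882, 0.0324),
  (x̄ - mu_0)^T · [...] = (1.8)·(0.4882) + (0.2)·(0.0324) = 0.8853.

Step 5 — scale by n: T² = 5 · 0.8853 = 4.4265.

T² ≈ 4.4265


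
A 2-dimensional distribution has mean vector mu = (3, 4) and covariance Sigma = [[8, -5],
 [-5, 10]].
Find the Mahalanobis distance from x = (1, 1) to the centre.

Step 1 — centre the observation: (x - mu) = (-2, -3).

Step 2 — invert Sigma. det(Sigma) = 8·10 - (-5)² = 55.
  Sigma^{-1} = (1/det) · [[d, -b], [-b, a]] = [[0.1818, 0.0909],
 [0.0909, 0.1455]].

Step 3 — form the quadratic (x - mu)^T · Sigma^{-1} · (x - mu):
  Sigma^{-1} · (x - mu) = (-0.6364, -0.6182).
  (x - mu)^T · [Sigma^{-1} · (x - mu)] = (-2)·(-0.6364) + (-3)·(-0.6182) = 3.1273.

Step 4 — take square root: d = √(3.1273) ≈ 1.7684.

d(x, mu) = √(3.1273) ≈ 1.7684
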